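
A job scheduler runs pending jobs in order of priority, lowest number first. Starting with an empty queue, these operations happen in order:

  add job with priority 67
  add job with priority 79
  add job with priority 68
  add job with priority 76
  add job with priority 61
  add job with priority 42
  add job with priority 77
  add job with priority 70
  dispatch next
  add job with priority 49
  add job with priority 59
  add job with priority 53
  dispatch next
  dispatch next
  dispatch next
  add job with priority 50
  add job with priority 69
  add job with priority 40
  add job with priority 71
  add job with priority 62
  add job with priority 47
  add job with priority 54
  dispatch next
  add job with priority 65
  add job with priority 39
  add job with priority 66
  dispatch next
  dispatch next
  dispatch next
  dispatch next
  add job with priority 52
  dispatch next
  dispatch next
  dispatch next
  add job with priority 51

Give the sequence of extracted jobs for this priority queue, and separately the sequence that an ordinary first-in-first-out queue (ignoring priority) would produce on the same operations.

insert 67 → {67}
insert 79 → {67, 79}
insert 68 → {67, 68, 79}
insert 76 → {67, 68, 76, 79}
insert 61 → {61, 67, 68, 76, 79}
insert 42 → {42, 61, 67, 68, 76, 79}
insert 77 → {42, 61, 67, 68, 76, 77, 79}
insert 70 → {42, 61, 67, 68, 70, 76, 77, 79}
dispatch next → 42; now {61, 67, 68, 70, 76, 77, 79}
insert 49 → {49, 61, 67, 68, 70, 76, 77, 79}
insert 59 → {49, 59, 61, 67, 68, 70, 76, 77, 79}
insert 53 → {49, 53, 59, 61, 67, 68, 70, 76, 77, 79}
dispatch next → 49; now {53, 59, 61, 67, 68, 70, 76, 77, 79}
dispatch next → 53; now {59, 61, 67, 68, 70, 76, 77, 79}
dispatch next → 59; now {61, 67, 68, 70, 76, 77, 79}
insert 50 → {50, 61, 67, 68, 70, 76, 77, 79}
insert 69 → {50, 61, 67, 68, 69, 70, 76, 77, 79}
insert 40 → {40, 50, 61, 67, 68, 69, 70, 76, 77, 79}
insert 71 → {40, 50, 61, 67, 68, 69, 70, 71, 76, 77, 79}
insert 62 → {40, 50, 61, 62, 67, 68, 69, 70, 71, 76, 77, 79}
insert 47 → {40, 47, 50, 61, 62, 67, 68, 69, 70, 71, 76, 77, 79}
insert 54 → {40, 47, 50, 54, 61, 62, 67, 68, 69, 70, 71, 76, 77, 79}
dispatch next → 40; now {47, 50, 54, 61, 62, 67, 68, 69, 70, 71, 76, 77, 79}
insert 65 → {47, 50, 54, 61, 62, 65, 67, 68, 69, 70, 71, 76, 77, 79}
insert 39 → {39, 47, 50, 54, 61, 62, 65, 67, 68, 69, 70, 71, 76, 77, 79}
insert 66 → {39, 47, 50, 54, 61, 62, 65, 66, 67, 68, 69, 70, 71, 76, 77, 79}
dispatch next → 39; now {47, 50, 54, 61, 62, 65, 66, 67, 68, 69, 70, 71, 76, 77, 79}
dispatch next → 47; now {50, 54, 61, 62, 65, 66, 67, 68, 69, 70, 71, 76, 77, 79}
dispatch next → 50; now {54, 61, 62, 65, 66, 67, 68, 69, 70, 71, 76, 77, 79}
dispatch next → 54; now {61, 62, 65, 66, 67, 68, 69, 70, 71, 76, 77, 79}
insert 52 → {52, 61, 62, 65, 66, 67, 68, 69, 70, 71, 76, 77, 79}
dispatch next → 52; now {61, 62, 65, 66, 67, 68, 69, 70, 71, 76, 77, 79}
dispatch next → 61; now {62, 65, 66, 67, 68, 69, 70, 71, 76, 77, 79}
dispatch next → 62; now {65, 66, 67, 68, 69, 70, 71, 76, 77, 79}
insert 51 → {51, 65, 66, 67, 68, 69, 70, 71, 76, 77, 79}

priority queue: [42, 49, 53, 59, 40, 39, 47, 50, 54, 52, 61, 62]; FIFO queue: 67 → 79 → 68 → 76 → 61 → 42 → 77 → 70 → 49 → 59 → 53 → 50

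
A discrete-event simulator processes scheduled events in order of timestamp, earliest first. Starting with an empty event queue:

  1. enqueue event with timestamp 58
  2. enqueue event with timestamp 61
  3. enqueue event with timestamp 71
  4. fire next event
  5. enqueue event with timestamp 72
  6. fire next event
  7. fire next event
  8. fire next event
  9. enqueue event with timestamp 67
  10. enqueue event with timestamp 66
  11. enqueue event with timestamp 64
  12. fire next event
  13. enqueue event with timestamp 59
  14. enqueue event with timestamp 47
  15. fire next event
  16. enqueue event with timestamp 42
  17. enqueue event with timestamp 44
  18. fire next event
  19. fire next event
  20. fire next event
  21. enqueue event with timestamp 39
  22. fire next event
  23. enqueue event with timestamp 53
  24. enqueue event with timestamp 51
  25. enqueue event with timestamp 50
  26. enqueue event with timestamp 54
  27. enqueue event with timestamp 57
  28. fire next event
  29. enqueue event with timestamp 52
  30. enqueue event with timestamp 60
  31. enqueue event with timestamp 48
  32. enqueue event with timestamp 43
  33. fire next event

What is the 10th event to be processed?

39

insert 58 → {58}
insert 61 → {58, 61}
insert 71 → {58, 61, 71}
fire next event → 58; now {61, 71}
insert 72 → {61, 71, 72}
fire next event → 61; now {71, 72}
fire next event → 71; now {72}
fire next event → 72; now {}
insert 67 → {67}
insert 66 → {66, 67}
insert 64 → {64, 66, 67}
fire next event → 64; now {66, 67}
insert 59 → {59, 66, 67}
insert 47 → {47, 59, 66, 67}
fire next event → 47; now {59, 66, 67}
insert 42 → {42, 59, 66, 67}
insert 44 → {42, 44, 59, 66, 67}
fire next event → 42; now {44, 59, 66, 67}
fire next event → 44; now {59, 66, 67}
fire next event → 59; now {66, 67}
insert 39 → {39, 66, 67}
fire next event → 39; now {66, 67}
insert 53 → {53, 66, 67}
insert 51 → {51, 53, 66, 67}
insert 50 → {50, 51, 53, 66, 67}
insert 54 → {50, 51, 53, 54, 66, 67}
insert 57 → {50, 51, 53, 54, 57, 66, 67}
fire next event → 50; now {51, 53, 54, 57, 66, 67}
insert 52 → {51, 52, 53, 54, 57, 66, 67}
insert 60 → {51, 52, 53, 54, 57, 60, 66, 67}
insert 48 → {48, 51, 52, 53, 54, 57, 60, 66, 67}
insert 43 → {43, 48, 51, 52, 53, 54, 57, 60, 66, 67}
fire next event → 43; now {48, 51, 52, 53, 54, 57, 60, 66, 67}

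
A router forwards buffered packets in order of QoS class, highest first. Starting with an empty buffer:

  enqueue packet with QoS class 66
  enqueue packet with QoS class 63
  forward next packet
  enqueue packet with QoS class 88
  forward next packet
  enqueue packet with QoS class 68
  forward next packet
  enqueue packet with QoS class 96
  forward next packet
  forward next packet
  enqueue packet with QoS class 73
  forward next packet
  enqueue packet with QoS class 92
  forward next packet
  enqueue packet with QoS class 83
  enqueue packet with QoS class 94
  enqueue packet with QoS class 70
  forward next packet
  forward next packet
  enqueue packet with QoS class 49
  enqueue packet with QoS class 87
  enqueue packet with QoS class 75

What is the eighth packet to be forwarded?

94

insert 66 → {66}
insert 63 → {66, 63}
forward next packet → 66; now {63}
insert 88 → {88, 63}
forward next packet → 88; now {63}
insert 68 → {68, 63}
forward next packet → 68; now {63}
insert 96 → {96, 63}
forward next packet → 96; now {63}
forward next packet → 63; now {}
insert 73 → {73}
forward next packet → 73; now {}
insert 92 → {92}
forward next packet → 92; now {}
insert 83 → {83}
insert 94 → {94, 83}
insert 70 → {94, 83, 70}
forward next packet → 94; now {83, 70}
forward next packet → 83; now {70}
insert 49 → {70, 49}
insert 87 → {87, 70, 49}
insert 75 → {87, 75, 70, 49}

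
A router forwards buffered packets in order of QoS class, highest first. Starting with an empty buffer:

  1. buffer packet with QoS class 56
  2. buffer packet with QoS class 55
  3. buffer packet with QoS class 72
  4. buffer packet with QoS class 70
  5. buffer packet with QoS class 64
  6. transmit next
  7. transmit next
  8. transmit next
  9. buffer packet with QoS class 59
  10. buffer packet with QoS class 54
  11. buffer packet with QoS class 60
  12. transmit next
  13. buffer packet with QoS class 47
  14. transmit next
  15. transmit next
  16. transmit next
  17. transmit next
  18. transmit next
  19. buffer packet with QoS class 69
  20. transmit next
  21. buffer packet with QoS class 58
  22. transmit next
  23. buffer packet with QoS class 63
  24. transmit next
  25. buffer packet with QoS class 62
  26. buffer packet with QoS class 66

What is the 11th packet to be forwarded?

insert 56 → {56}
insert 55 → {56, 55}
insert 72 → {72, 56, 55}
insert 70 → {72, 70, 56, 55}
insert 64 → {72, 70, 64, 56, 55}
transmit next → 72; now {70, 64, 56, 55}
transmit next → 70; now {64, 56, 55}
transmit next → 64; now {56, 55}
insert 59 → {59, 56, 55}
insert 54 → {59, 56, 55, 54}
insert 60 → {60, 59, 56, 55, 54}
transmit next → 60; now {59, 56, 55, 54}
insert 47 → {59, 56, 55, 54, 47}
transmit next → 59; now {56, 55, 54, 47}
transmit next → 56; now {55, 54, 47}
transmit next → 55; now {54, 47}
transmit next → 54; now {47}
transmit next → 47; now {}
insert 69 → {69}
transmit next → 69; now {}
insert 58 → {58}
transmit next → 58; now {}
insert 63 → {63}
transmit next → 63; now {}
insert 62 → {62}
insert 66 → {66, 62}

58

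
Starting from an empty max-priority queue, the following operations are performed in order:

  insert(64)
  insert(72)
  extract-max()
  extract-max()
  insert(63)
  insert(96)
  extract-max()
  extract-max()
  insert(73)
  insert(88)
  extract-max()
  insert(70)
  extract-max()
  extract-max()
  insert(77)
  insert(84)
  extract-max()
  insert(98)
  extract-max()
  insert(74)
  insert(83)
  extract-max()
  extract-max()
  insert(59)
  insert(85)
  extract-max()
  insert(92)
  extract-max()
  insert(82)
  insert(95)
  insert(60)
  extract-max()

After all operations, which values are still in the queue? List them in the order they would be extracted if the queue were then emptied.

82, 74, 60, 59

insert 64 → {64}
insert 72 → {72, 64}
extract-max → 72; now {64}
extract-max → 64; now {}
insert 63 → {63}
insert 96 → {96, 63}
extract-max → 96; now {63}
extract-max → 63; now {}
insert 73 → {73}
insert 88 → {88, 73}
extract-max → 88; now {73}
insert 70 → {73, 70}
extract-max → 73; now {70}
extract-max → 70; now {}
insert 77 → {77}
insert 84 → {84, 77}
extract-max → 84; now {77}
insert 98 → {98, 77}
extract-max → 98; now {77}
insert 74 → {77, 74}
insert 83 → {83, 77, 74}
extract-max → 83; now {77, 74}
extract-max → 77; now {74}
insert 59 → {74, 59}
insert 85 → {85, 74, 59}
extract-max → 85; now {74, 59}
insert 92 → {92, 74, 59}
extract-max → 92; now {74, 59}
insert 82 → {82, 74, 59}
insert 95 → {95, 82, 74, 59}
insert 60 → {95, 82, 74, 60, 59}
extract-max → 95; now {82, 74, 60, 59}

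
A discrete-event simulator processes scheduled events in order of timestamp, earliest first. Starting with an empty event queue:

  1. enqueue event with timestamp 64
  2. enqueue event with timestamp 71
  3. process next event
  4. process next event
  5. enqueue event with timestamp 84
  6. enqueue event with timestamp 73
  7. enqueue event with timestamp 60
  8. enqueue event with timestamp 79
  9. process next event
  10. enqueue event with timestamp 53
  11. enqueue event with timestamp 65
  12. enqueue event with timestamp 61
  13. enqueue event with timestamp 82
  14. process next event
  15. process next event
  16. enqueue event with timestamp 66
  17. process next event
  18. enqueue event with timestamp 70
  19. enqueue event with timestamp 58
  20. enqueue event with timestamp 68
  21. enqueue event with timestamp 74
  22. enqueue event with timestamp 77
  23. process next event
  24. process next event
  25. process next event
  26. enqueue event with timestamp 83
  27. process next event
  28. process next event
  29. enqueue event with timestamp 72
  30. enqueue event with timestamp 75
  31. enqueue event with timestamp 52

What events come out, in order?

insert 64 → {64}
insert 71 → {64, 71}
process next event → 64; now {71}
process next event → 71; now {}
insert 84 → {84}
insert 73 → {73, 84}
insert 60 → {60, 73, 84}
insert 79 → {60, 73, 79, 84}
process next event → 60; now {73, 79, 84}
insert 53 → {53, 73, 79, 84}
insert 65 → {53, 65, 73, 79, 84}
insert 61 → {53, 61, 65, 73, 79, 84}
insert 82 → {53, 61, 65, 73, 79, 82, 84}
process next event → 53; now {61, 65, 73, 79, 82, 84}
process next event → 61; now {65, 73, 79, 82, 84}
insert 66 → {65, 66, 73, 79, 82, 84}
process next event → 65; now {66, 73, 79, 82, 84}
insert 70 → {66, 70, 73, 79, 82, 84}
insert 58 → {58, 66, 70, 73, 79, 82, 84}
insert 68 → {58, 66, 68, 70, 73, 79, 82, 84}
insert 74 → {58, 66, 68, 70, 73, 74, 79, 82, 84}
insert 77 → {58, 66, 68, 70, 73, 74, 77, 79, 82, 84}
process next event → 58; now {66, 68, 70, 73, 74, 77, 79, 82, 84}
process next event → 66; now {68, 70, 73, 74, 77, 79, 82, 84}
process next event → 68; now {70, 73, 74, 77, 79, 82, 84}
insert 83 → {70, 73, 74, 77, 79, 82, 83, 84}
process next event → 70; now {73, 74, 77, 79, 82, 83, 84}
process next event → 73; now {74, 77, 79, 82, 83, 84}
insert 72 → {72, 74, 77, 79, 82, 83, 84}
insert 75 → {72, 74, 75, 77, 79, 82, 83, 84}
insert 52 → {52, 72, 74, 75, 77, 79, 82, 83, 84}

64, 71, 60, 53, 61, 65, 58, 66, 68, 70, 73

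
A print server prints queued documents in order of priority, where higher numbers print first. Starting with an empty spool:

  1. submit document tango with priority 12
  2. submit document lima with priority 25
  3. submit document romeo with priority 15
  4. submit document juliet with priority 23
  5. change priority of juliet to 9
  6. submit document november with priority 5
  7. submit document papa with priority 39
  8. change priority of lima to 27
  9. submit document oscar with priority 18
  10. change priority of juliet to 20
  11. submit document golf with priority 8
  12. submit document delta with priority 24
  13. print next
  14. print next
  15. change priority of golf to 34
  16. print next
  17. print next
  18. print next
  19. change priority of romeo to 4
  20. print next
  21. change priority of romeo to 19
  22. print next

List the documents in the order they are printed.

add tango (priority 12) → {tango:12}
add lima (priority 25) → {lima:25, tango:12}
add romeo (priority 15) → {lima:25, romeo:15, tango:12}
add juliet (priority 23) → {lima:25, juliet:23, romeo:15, tango:12}
update juliet to priority 9 → {lima:25, romeo:15, tango:12, juliet:9}
add november (priority 5) → {lima:25, romeo:15, tango:12, juliet:9, november:5}
add papa (priority 39) → {papa:39, lima:25, romeo:15, tango:12, juliet:9, november:5}
update lima to priority 27 → {papa:39, lima:27, romeo:15, tango:12, juliet:9, november:5}
add oscar (priority 18) → {papa:39, lima:27, oscar:18, romeo:15, tango:12, juliet:9, november:5}
update juliet to priority 20 → {papa:39, lima:27, juliet:20, oscar:18, romeo:15, tango:12, november:5}
add golf (priority 8) → {papa:39, lima:27, juliet:20, oscar:18, romeo:15, tango:12, golf:8, november:5}
add delta (priority 24) → {papa:39, lima:27, delta:24, juliet:20, oscar:18, romeo:15, tango:12, golf:8, november:5}
print next → papa; now {lima:27, delta:24, juliet:20, oscar:18, romeo:15, tango:12, golf:8, november:5}
print next → lima; now {delta:24, juliet:20, oscar:18, romeo:15, tango:12, golf:8, november:5}
update golf to priority 34 → {golf:34, delta:24, juliet:20, oscar:18, romeo:15, tango:12, november:5}
print next → golf; now {delta:24, juliet:20, oscar:18, romeo:15, tango:12, november:5}
print next → delta; now {juliet:20, oscar:18, romeo:15, tango:12, november:5}
print next → juliet; now {oscar:18, romeo:15, tango:12, november:5}
update romeo to priority 4 → {oscar:18, tango:12, november:5, romeo:4}
print next → oscar; now {tango:12, november:5, romeo:4}
update romeo to priority 19 → {romeo:19, tango:12, november:5}
print next → romeo; now {tango:12, november:5}

papa, lima, golf, delta, juliet, oscar, romeo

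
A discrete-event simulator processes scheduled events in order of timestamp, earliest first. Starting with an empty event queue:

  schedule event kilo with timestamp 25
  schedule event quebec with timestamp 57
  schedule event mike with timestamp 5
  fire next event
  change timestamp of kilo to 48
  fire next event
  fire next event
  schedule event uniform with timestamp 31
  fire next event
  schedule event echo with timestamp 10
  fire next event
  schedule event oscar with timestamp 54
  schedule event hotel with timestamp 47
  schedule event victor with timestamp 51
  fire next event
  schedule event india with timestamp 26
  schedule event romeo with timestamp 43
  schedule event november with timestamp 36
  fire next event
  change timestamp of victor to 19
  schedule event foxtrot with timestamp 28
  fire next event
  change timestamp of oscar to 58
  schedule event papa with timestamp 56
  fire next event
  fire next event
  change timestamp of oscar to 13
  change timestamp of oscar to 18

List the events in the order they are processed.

[mike, kilo, quebec, uniform, echo, hotel, india, victor, foxtrot, november]

add kilo (timestamp 25) → {kilo:25}
add quebec (timestamp 57) → {kilo:25, quebec:57}
add mike (timestamp 5) → {mike:5, kilo:25, quebec:57}
fire next event → mike; now {kilo:25, quebec:57}
update kilo to timestamp 48 → {kilo:48, quebec:57}
fire next event → kilo; now {quebec:57}
fire next event → quebec; now {}
add uniform (timestamp 31) → {uniform:31}
fire next event → uniform; now {}
add echo (timestamp 10) → {echo:10}
fire next event → echo; now {}
add oscar (timestamp 54) → {oscar:54}
add hotel (timestamp 47) → {hotel:47, oscar:54}
add victor (timestamp 51) → {hotel:47, victor:51, oscar:54}
fire next event → hotel; now {victor:51, oscar:54}
add india (timestamp 26) → {india:26, victor:51, oscar:54}
add romeo (timestamp 43) → {india:26, romeo:43, victor:51, oscar:54}
add november (timestamp 36) → {india:26, november:36, romeo:43, victor:51, oscar:54}
fire next event → india; now {november:36, romeo:43, victor:51, oscar:54}
update victor to timestamp 19 → {victor:19, november:36, romeo:43, oscar:54}
add foxtrot (timestamp 28) → {victor:19, foxtrot:28, november:36, romeo:43, oscar:54}
fire next event → victor; now {foxtrot:28, november:36, romeo:43, oscar:54}
update oscar to timestamp 58 → {foxtrot:28, november:36, romeo:43, oscar:58}
add papa (timestamp 56) → {foxtrot:28, november:36, romeo:43, papa:56, oscar:58}
fire next event → foxtrot; now {november:36, romeo:43, papa:56, oscar:58}
fire next event → november; now {romeo:43, papa:56, oscar:58}
update oscar to timestamp 13 → {oscar:13, romeo:43, papa:56}
update oscar to timestamp 18 → {oscar:18, romeo:43, papa:56}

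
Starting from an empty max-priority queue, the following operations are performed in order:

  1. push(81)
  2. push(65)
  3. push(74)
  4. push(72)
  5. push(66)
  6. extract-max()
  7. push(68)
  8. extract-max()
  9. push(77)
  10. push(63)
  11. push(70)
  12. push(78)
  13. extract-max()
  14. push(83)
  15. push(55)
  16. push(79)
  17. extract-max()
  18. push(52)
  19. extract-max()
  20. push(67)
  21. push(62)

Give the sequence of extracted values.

81, 74, 78, 83, 79

insert 81 → {81}
insert 65 → {81, 65}
insert 74 → {81, 74, 65}
insert 72 → {81, 74, 72, 65}
insert 66 → {81, 74, 72, 66, 65}
extract-max → 81; now {74, 72, 66, 65}
insert 68 → {74, 72, 68, 66, 65}
extract-max → 74; now {72, 68, 66, 65}
insert 77 → {77, 72, 68, 66, 65}
insert 63 → {77, 72, 68, 66, 65, 63}
insert 70 → {77, 72, 70, 68, 66, 65, 63}
insert 78 → {78, 77, 72, 70, 68, 66, 65, 63}
extract-max → 78; now {77, 72, 70, 68, 66, 65, 63}
insert 83 → {83, 77, 72, 70, 68, 66, 65, 63}
insert 55 → {83, 77, 72, 70, 68, 66, 65, 63, 55}
insert 79 → {83, 79, 77, 72, 70, 68, 66, 65, 63, 55}
extract-max → 83; now {79, 77, 72, 70, 68, 66, 65, 63, 55}
insert 52 → {79, 77, 72, 70, 68, 66, 65, 63, 55, 52}
extract-max → 79; now {77, 72, 70, 68, 66, 65, 63, 55, 52}
insert 67 → {77, 72, 70, 68, 67, 66, 65, 63, 55, 52}
insert 62 → {77, 72, 70, 68, 67, 66, 65, 63, 62, 55, 52}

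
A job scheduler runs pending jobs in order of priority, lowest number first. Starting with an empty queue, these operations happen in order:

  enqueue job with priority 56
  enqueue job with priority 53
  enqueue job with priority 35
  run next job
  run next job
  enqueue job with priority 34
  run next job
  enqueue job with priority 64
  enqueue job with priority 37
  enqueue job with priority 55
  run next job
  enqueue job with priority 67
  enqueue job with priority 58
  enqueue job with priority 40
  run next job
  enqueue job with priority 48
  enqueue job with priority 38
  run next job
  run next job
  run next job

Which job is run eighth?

55

insert 56 → {56}
insert 53 → {53, 56}
insert 35 → {35, 53, 56}
run next job → 35; now {53, 56}
run next job → 53; now {56}
insert 34 → {34, 56}
run next job → 34; now {56}
insert 64 → {56, 64}
insert 37 → {37, 56, 64}
insert 55 → {37, 55, 56, 64}
run next job → 37; now {55, 56, 64}
insert 67 → {55, 56, 64, 67}
insert 58 → {55, 56, 58, 64, 67}
insert 40 → {40, 55, 56, 58, 64, 67}
run next job → 40; now {55, 56, 58, 64, 67}
insert 48 → {48, 55, 56, 58, 64, 67}
insert 38 → {38, 48, 55, 56, 58, 64, 67}
run next job → 38; now {48, 55, 56, 58, 64, 67}
run next job → 48; now {55, 56, 58, 64, 67}
run next job → 55; now {56, 58, 64, 67}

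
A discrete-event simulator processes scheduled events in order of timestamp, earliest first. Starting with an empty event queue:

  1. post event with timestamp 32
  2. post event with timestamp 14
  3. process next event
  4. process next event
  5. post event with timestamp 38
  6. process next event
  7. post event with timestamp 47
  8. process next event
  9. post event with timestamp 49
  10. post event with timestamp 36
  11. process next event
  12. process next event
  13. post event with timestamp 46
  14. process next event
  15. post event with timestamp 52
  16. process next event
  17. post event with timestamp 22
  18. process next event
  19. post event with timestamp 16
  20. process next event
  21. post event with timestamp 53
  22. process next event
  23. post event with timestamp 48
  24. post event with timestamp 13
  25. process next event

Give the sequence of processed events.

insert 32 → {32}
insert 14 → {14, 32}
process next event → 14; now {32}
process next event → 32; now {}
insert 38 → {38}
process next event → 38; now {}
insert 47 → {47}
process next event → 47; now {}
insert 49 → {49}
insert 36 → {36, 49}
process next event → 36; now {49}
process next event → 49; now {}
insert 46 → {46}
process next event → 46; now {}
insert 52 → {52}
process next event → 52; now {}
insert 22 → {22}
process next event → 22; now {}
insert 16 → {16}
process next event → 16; now {}
insert 53 → {53}
process next event → 53; now {}
insert 48 → {48}
insert 13 → {13, 48}
process next event → 13; now {48}

14, 32, 38, 47, 36, 49, 46, 52, 22, 16, 53, 13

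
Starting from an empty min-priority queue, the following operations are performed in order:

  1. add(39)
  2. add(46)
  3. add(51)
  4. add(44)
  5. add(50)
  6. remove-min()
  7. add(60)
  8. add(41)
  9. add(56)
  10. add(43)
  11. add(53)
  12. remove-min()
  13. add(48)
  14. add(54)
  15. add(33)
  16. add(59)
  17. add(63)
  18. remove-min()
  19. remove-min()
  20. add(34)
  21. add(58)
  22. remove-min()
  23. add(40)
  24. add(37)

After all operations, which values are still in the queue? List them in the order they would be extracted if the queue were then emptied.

37 → 40 → 44 → 46 → 48 → 50 → 51 → 53 → 54 → 56 → 58 → 59 → 60 → 63

insert 39 → {39}
insert 46 → {39, 46}
insert 51 → {39, 46, 51}
insert 44 → {39, 44, 46, 51}
insert 50 → {39, 44, 46, 50, 51}
remove-min → 39; now {44, 46, 50, 51}
insert 60 → {44, 46, 50, 51, 60}
insert 41 → {41, 44, 46, 50, 51, 60}
insert 56 → {41, 44, 46, 50, 51, 56, 60}
insert 43 → {41, 43, 44, 46, 50, 51, 56, 60}
insert 53 → {41, 43, 44, 46, 50, 51, 53, 56, 60}
remove-min → 41; now {43, 44, 46, 50, 51, 53, 56, 60}
insert 48 → {43, 44, 46, 48, 50, 51, 53, 56, 60}
insert 54 → {43, 44, 46, 48, 50, 51, 53, 54, 56, 60}
insert 33 → {33, 43, 44, 46, 48, 50, 51, 53, 54, 56, 60}
insert 59 → {33, 43, 44, 46, 48, 50, 51, 53, 54, 56, 59, 60}
insert 63 → {33, 43, 44, 46, 48, 50, 51, 53, 54, 56, 59, 60, 63}
remove-min → 33; now {43, 44, 46, 48, 50, 51, 53, 54, 56, 59, 60, 63}
remove-min → 43; now {44, 46, 48, 50, 51, 53, 54, 56, 59, 60, 63}
insert 34 → {34, 44, 46, 48, 50, 51, 53, 54, 56, 59, 60, 63}
insert 58 → {34, 44, 46, 48, 50, 51, 53, 54, 56, 58, 59, 60, 63}
remove-min → 34; now {44, 46, 48, 50, 51, 53, 54, 56, 58, 59, 60, 63}
insert 40 → {40, 44, 46, 48, 50, 51, 53, 54, 56, 58, 59, 60, 63}
insert 37 → {37, 40, 44, 46, 48, 50, 51, 53, 54, 56, 58, 59, 60, 63}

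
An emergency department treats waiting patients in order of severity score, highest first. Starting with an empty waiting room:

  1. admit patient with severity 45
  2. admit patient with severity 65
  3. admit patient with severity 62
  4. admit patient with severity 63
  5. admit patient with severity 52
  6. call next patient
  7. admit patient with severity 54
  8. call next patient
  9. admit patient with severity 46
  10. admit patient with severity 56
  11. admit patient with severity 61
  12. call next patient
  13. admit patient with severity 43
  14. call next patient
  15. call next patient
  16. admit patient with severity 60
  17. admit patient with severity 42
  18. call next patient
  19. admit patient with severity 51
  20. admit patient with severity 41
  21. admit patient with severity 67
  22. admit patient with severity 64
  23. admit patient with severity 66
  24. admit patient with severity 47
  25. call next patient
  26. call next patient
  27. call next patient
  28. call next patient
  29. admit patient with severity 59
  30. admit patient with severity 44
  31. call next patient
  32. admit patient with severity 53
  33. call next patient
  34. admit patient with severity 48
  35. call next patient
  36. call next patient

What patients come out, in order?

insert 45 → {45}
insert 65 → {65, 45}
insert 62 → {65, 62, 45}
insert 63 → {65, 63, 62, 45}
insert 52 → {65, 63, 62, 52, 45}
call next patient → 65; now {63, 62, 52, 45}
insert 54 → {63, 62, 54, 52, 45}
call next patient → 63; now {62, 54, 52, 45}
insert 46 → {62, 54, 52, 46, 45}
insert 56 → {62, 56, 54, 52, 46, 45}
insert 61 → {62, 61, 56, 54, 52, 46, 45}
call next patient → 62; now {61, 56, 54, 52, 46, 45}
insert 43 → {61, 56, 54, 52, 46, 45, 43}
call next patient → 61; now {56, 54, 52, 46, 45, 43}
call next patient → 56; now {54, 52, 46, 45, 43}
insert 60 → {60, 54, 52, 46, 45, 43}
insert 42 → {60, 54, 52, 46, 45, 43, 42}
call next patient → 60; now {54, 52, 46, 45, 43, 42}
insert 51 → {54, 52, 51, 46, 45, 43, 42}
insert 41 → {54, 52, 51, 46, 45, 43, 42, 41}
insert 67 → {67, 54, 52, 51, 46, 45, 43, 42, 41}
insert 64 → {67, 64, 54, 52, 51, 46, 45, 43, 42, 41}
insert 66 → {67, 66, 64, 54, 52, 51, 46, 45, 43, 42, 41}
insert 47 → {67, 66, 64, 54, 52, 51, 47, 46, 45, 43, 42, 41}
call next patient → 67; now {66, 64, 54, 52, 51, 47, 46, 45, 43, 42, 41}
call next patient → 66; now {64, 54, 52, 51, 47, 46, 45, 43, 42, 41}
call next patient → 64; now {54, 52, 51, 47, 46, 45, 43, 42, 41}
call next patient → 54; now {52, 51, 47, 46, 45, 43, 42, 41}
insert 59 → {59, 52, 51, 47, 46, 45, 43, 42, 41}
insert 44 → {59, 52, 51, 47, 46, 45, 44, 43, 42, 41}
call next patient → 59; now {52, 51, 47, 46, 45, 44, 43, 42, 41}
insert 53 → {53, 52, 51, 47, 46, 45, 44, 43, 42, 41}
call next patient → 53; now {52, 51, 47, 46, 45, 44, 43, 42, 41}
insert 48 → {52, 51, 48, 47, 46, 45, 44, 43, 42, 41}
call next patient → 52; now {51, 48, 47, 46, 45, 44, 43, 42, 41}
call next patient → 51; now {48, 47, 46, 45, 44, 43, 42, 41}

65, 63, 62, 61, 56, 60, 67, 66, 64, 54, 59, 53, 52, 51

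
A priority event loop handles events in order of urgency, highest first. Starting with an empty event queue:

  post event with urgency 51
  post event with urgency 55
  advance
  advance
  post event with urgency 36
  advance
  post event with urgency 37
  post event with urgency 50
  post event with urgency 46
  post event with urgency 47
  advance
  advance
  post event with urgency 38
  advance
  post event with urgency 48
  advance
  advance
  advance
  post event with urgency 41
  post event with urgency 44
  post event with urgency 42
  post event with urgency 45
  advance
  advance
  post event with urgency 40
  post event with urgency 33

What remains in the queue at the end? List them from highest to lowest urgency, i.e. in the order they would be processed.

42, 41, 40, 33

insert 51 → {51}
insert 55 → {55, 51}
advance → 55; now {51}
advance → 51; now {}
insert 36 → {36}
advance → 36; now {}
insert 37 → {37}
insert 50 → {50, 37}
insert 46 → {50, 46, 37}
insert 47 → {50, 47, 46, 37}
advance → 50; now {47, 46, 37}
advance → 47; now {46, 37}
insert 38 → {46, 38, 37}
advance → 46; now {38, 37}
insert 48 → {48, 38, 37}
advance → 48; now {38, 37}
advance → 38; now {37}
advance → 37; now {}
insert 41 → {41}
insert 44 → {44, 41}
insert 42 → {44, 42, 41}
insert 45 → {45, 44, 42, 41}
advance → 45; now {44, 42, 41}
advance → 44; now {42, 41}
insert 40 → {42, 41, 40}
insert 33 → {42, 41, 40, 33}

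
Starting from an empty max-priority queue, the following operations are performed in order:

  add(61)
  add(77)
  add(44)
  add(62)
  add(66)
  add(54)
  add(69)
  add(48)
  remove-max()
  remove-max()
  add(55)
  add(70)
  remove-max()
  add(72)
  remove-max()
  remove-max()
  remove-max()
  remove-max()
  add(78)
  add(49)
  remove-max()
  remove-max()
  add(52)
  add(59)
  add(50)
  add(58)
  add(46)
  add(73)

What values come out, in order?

insert 61 → {61}
insert 77 → {77, 61}
insert 44 → {77, 61, 44}
insert 62 → {77, 62, 61, 44}
insert 66 → {77, 66, 62, 61, 44}
insert 54 → {77, 66, 62, 61, 54, 44}
insert 69 → {77, 69, 66, 62, 61, 54, 44}
insert 48 → {77, 69, 66, 62, 61, 54, 48, 44}
remove-max → 77; now {69, 66, 62, 61, 54, 48, 44}
remove-max → 69; now {66, 62, 61, 54, 48, 44}
insert 55 → {66, 62, 61, 55, 54, 48, 44}
insert 70 → {70, 66, 62, 61, 55, 54, 48, 44}
remove-max → 70; now {66, 62, 61, 55, 54, 48, 44}
insert 72 → {72, 66, 62, 61, 55, 54, 48, 44}
remove-max → 72; now {66, 62, 61, 55, 54, 48, 44}
remove-max → 66; now {62, 61, 55, 54, 48, 44}
remove-max → 62; now {61, 55, 54, 48, 44}
remove-max → 61; now {55, 54, 48, 44}
insert 78 → {78, 55, 54, 48, 44}
insert 49 → {78, 55, 54, 49, 48, 44}
remove-max → 78; now {55, 54, 49, 48, 44}
remove-max → 55; now {54, 49, 48, 44}
insert 52 → {54, 52, 49, 48, 44}
insert 59 → {59, 54, 52, 49, 48, 44}
insert 50 → {59, 54, 52, 50, 49, 48, 44}
insert 58 → {59, 58, 54, 52, 50, 49, 48, 44}
insert 46 → {59, 58, 54, 52, 50, 49, 48, 46, 44}
insert 73 → {73, 59, 58, 54, 52, 50, 49, 48, 46, 44}

[77, 69, 70, 72, 66, 62, 61, 78, 55]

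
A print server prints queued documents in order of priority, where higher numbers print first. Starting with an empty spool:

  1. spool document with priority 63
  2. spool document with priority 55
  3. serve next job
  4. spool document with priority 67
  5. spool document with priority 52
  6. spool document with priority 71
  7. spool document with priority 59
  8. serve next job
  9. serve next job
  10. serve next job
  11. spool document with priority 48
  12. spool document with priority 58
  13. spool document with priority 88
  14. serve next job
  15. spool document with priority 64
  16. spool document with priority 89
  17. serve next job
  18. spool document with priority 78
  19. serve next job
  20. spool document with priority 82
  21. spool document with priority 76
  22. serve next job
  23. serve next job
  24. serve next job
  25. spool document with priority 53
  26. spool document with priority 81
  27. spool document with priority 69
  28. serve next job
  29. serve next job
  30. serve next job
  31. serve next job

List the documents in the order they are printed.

insert 63 → {63}
insert 55 → {63, 55}
serve next job → 63; now {55}
insert 67 → {67, 55}
insert 52 → {67, 55, 52}
insert 71 → {71, 67, 55, 52}
insert 59 → {71, 67, 59, 55, 52}
serve next job → 71; now {67, 59, 55, 52}
serve next job → 67; now {59, 55, 52}
serve next job → 59; now {55, 52}
insert 48 → {55, 52, 48}
insert 58 → {58, 55, 52, 48}
insert 88 → {88, 58, 55, 52, 48}
serve next job → 88; now {58, 55, 52, 48}
insert 64 → {64, 58, 55, 52, 48}
insert 89 → {89, 64, 58, 55, 52, 48}
serve next job → 89; now {64, 58, 55, 52, 48}
insert 78 → {78, 64, 58, 55, 52, 48}
serve next job → 78; now {64, 58, 55, 52, 48}
insert 82 → {82, 64, 58, 55, 52, 48}
insert 76 → {82, 76, 64, 58, 55, 52, 48}
serve next job → 82; now {76, 64, 58, 55, 52, 48}
serve next job → 76; now {64, 58, 55, 52, 48}
serve next job → 64; now {58, 55, 52, 48}
insert 53 → {58, 55, 53, 52, 48}
insert 81 → {81, 58, 55, 53, 52, 48}
insert 69 → {81, 69, 58, 55, 53, 52, 48}
serve next job → 81; now {69, 58, 55, 53, 52, 48}
serve next job → 69; now {58, 55, 53, 52, 48}
serve next job → 58; now {55, 53, 52, 48}
serve next job → 55; now {53, 52, 48}

[63, 71, 67, 59, 88, 89, 78, 82, 76, 64, 81, 69, 58, 55]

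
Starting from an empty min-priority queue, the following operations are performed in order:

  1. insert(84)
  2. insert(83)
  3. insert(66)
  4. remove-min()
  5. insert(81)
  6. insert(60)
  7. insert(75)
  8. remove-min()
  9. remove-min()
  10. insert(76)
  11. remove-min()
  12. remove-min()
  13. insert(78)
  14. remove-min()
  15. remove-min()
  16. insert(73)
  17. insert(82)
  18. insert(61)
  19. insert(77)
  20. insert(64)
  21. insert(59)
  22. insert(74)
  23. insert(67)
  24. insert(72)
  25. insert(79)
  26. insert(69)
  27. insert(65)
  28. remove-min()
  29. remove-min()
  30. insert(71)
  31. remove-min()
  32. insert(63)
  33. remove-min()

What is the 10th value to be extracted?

64

insert 84 → {84}
insert 83 → {83, 84}
insert 66 → {66, 83, 84}
remove-min → 66; now {83, 84}
insert 81 → {81, 83, 84}
insert 60 → {60, 81, 83, 84}
insert 75 → {60, 75, 81, 83, 84}
remove-min → 60; now {75, 81, 83, 84}
remove-min → 75; now {81, 83, 84}
insert 76 → {76, 81, 83, 84}
remove-min → 76; now {81, 83, 84}
remove-min → 81; now {83, 84}
insert 78 → {78, 83, 84}
remove-min → 78; now {83, 84}
remove-min → 83; now {84}
insert 73 → {73, 84}
insert 82 → {73, 82, 84}
insert 61 → {61, 73, 82, 84}
insert 77 → {61, 73, 77, 82, 84}
insert 64 → {61, 64, 73, 77, 82, 84}
insert 59 → {59, 61, 64, 73, 77, 82, 84}
insert 74 → {59, 61, 64, 73, 74, 77, 82, 84}
insert 67 → {59, 61, 64, 67, 73, 74, 77, 82, 84}
insert 72 → {59, 61, 64, 67, 72, 73, 74, 77, 82, 84}
insert 79 → {59, 61, 64, 67, 72, 73, 74, 77, 79, 82, 84}
insert 69 → {59, 61, 64, 67, 69, 72, 73, 74, 77, 79, 82, 84}
insert 65 → {59, 61, 64, 65, 67, 69, 72, 73, 74, 77, 79, 82, 84}
remove-min → 59; now {61, 64, 65, 67, 69, 72, 73, 74, 77, 79, 82, 84}
remove-min → 61; now {64, 65, 67, 69, 72, 73, 74, 77, 79, 82, 84}
insert 71 → {64, 65, 67, 69, 71, 72, 73, 74, 77, 79, 82, 84}
remove-min → 64; now {65, 67, 69, 71, 72, 73, 74, 77, 79, 82, 84}
insert 63 → {63, 65, 67, 69, 71, 72, 73, 74, 77, 79, 82, 84}
remove-min → 63; now {65, 67, 69, 71, 72, 73, 74, 77, 79, 82, 84}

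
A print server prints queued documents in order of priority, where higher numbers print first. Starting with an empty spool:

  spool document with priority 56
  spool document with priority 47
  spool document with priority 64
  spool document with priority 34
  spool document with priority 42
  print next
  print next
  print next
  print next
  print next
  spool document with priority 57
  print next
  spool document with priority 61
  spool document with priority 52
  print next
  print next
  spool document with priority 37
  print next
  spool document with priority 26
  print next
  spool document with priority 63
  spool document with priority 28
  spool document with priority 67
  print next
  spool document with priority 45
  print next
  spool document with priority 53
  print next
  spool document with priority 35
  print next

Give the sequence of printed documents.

64, 56, 47, 42, 34, 57, 61, 52, 37, 26, 67, 63, 53, 45

insert 56 → {56}
insert 47 → {56, 47}
insert 64 → {64, 56, 47}
insert 34 → {64, 56, 47, 34}
insert 42 → {64, 56, 47, 42, 34}
print next → 64; now {56, 47, 42, 34}
print next → 56; now {47, 42, 34}
print next → 47; now {42, 34}
print next → 42; now {34}
print next → 34; now {}
insert 57 → {57}
print next → 57; now {}
insert 61 → {61}
insert 52 → {61, 52}
print next → 61; now {52}
print next → 52; now {}
insert 37 → {37}
print next → 37; now {}
insert 26 → {26}
print next → 26; now {}
insert 63 → {63}
insert 28 → {63, 28}
insert 67 → {67, 63, 28}
print next → 67; now {63, 28}
insert 45 → {63, 45, 28}
print next → 63; now {45, 28}
insert 53 → {53, 45, 28}
print next → 53; now {45, 28}
insert 35 → {45, 35, 28}
print next → 45; now {35, 28}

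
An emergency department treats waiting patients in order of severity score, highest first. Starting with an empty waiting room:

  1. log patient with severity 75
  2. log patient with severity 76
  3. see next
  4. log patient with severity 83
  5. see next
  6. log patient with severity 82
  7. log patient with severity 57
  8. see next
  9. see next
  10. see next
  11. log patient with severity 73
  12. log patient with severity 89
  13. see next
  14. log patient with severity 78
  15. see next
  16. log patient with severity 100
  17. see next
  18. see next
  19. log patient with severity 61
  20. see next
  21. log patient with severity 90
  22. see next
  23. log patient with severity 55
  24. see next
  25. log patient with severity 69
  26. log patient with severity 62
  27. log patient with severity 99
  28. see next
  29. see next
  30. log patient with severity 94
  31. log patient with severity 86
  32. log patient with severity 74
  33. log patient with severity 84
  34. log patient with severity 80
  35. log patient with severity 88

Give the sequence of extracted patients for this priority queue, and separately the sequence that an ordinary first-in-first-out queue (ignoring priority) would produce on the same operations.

insert 75 → {75}
insert 76 → {76, 75}
see next → 76; now {75}
insert 83 → {83, 75}
see next → 83; now {75}
insert 82 → {82, 75}
insert 57 → {82, 75, 57}
see next → 82; now {75, 57}
see next → 75; now {57}
see next → 57; now {}
insert 73 → {73}
insert 89 → {89, 73}
see next → 89; now {73}
insert 78 → {78, 73}
see next → 78; now {73}
insert 100 → {100, 73}
see next → 100; now {73}
see next → 73; now {}
insert 61 → {61}
see next → 61; now {}
insert 90 → {90}
see next → 90; now {}
insert 55 → {55}
see next → 55; now {}
insert 69 → {69}
insert 62 → {69, 62}
insert 99 → {99, 69, 62}
see next → 99; now {69, 62}
see next → 69; now {62}
insert 94 → {94, 62}
insert 86 → {94, 86, 62}
insert 74 → {94, 86, 74, 62}
insert 84 → {94, 86, 84, 74, 62}
insert 80 → {94, 86, 84, 80, 74, 62}
insert 88 → {94, 88, 86, 84, 80, 74, 62}

priority queue: 76 → 83 → 82 → 75 → 57 → 89 → 78 → 100 → 73 → 61 → 90 → 55 → 99 → 69; FIFO queue: 75 → 76 → 83 → 82 → 57 → 73 → 89 → 78 → 100 → 61 → 90 → 55 → 69 → 62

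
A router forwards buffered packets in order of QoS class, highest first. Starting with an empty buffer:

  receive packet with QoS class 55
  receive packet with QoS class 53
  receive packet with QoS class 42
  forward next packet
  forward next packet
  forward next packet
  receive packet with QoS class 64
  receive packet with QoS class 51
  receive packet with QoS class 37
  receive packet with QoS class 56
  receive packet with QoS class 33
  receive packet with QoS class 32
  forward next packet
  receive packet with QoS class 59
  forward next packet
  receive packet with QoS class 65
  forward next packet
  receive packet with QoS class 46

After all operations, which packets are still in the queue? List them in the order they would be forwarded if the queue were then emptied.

[56, 51, 46, 37, 33, 32]

insert 55 → {55}
insert 53 → {55, 53}
insert 42 → {55, 53, 42}
forward next packet → 55; now {53, 42}
forward next packet → 53; now {42}
forward next packet → 42; now {}
insert 64 → {64}
insert 51 → {64, 51}
insert 37 → {64, 51, 37}
insert 56 → {64, 56, 51, 37}
insert 33 → {64, 56, 51, 37, 33}
insert 32 → {64, 56, 51, 37, 33, 32}
forward next packet → 64; now {56, 51, 37, 33, 32}
insert 59 → {59, 56, 51, 37, 33, 32}
forward next packet → 59; now {56, 51, 37, 33, 32}
insert 65 → {65, 56, 51, 37, 33, 32}
forward next packet → 65; now {56, 51, 37, 33, 32}
insert 46 → {56, 51, 46, 37, 33, 32}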